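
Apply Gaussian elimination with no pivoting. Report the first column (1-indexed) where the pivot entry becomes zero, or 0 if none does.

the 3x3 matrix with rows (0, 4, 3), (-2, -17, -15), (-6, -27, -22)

first zero-pivot column = 1

Naive forward elimination:
Pivot entry (1,1) is zero but row 2 has -2 in column 1 -> naive elimination stops; a row interchange (e.g. R1 <-> R2) would be required here.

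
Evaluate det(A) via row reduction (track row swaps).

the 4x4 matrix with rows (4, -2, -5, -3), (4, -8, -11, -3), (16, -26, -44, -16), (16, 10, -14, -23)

Forward elimination:
R2 <- R2 - (1)*R1:  [  0  -6  -6   0 ]
R3 <- R3 - (4)*R1:  [   0  -18  -24   -4 ]
R4 <- R4 - (4)*R1:  [   0   18    6  -11 ]
R3 <- R3 - (3)*R2:  [  0   0  -6  -4 ]
R4 <- R4 - (-3)*R2:  [   0    0  -12  -11 ]
R4 <- R4 - (2)*R3:  [  0   0   0  -3 ]
Upper-triangular form:
[ 4  -2  -5  -3 ]
[ 0  -6  -6   0 ]
[ 0   0  -6  -4 ]
[ 0   0   0  -3 ]
det(A) = (-1)^0 * (4) * (-6) * (-6) * (-3) = -432  (0 row swaps -> sign +1)

det(A) = -432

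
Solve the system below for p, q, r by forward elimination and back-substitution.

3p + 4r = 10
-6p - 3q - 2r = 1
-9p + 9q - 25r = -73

(-2, 1, 4)

Forward elimination on [A|b]:
R2 <- R2 - (-2)*R1:  [  0  -3   6  21 ]
R3 <- R3 - (-3)*R1:  [   0    9  -13  -43 ]
R3 <- R3 - (-3)*R2:  [  0   0   5  20 ]
Row echelon form:
[ 3   0  4  |  10 ]
[ 0  -3  6  |  21 ]
[ 0   0  5  |  20 ]
Back-substitution:
r = (20) / 5 = 4
q = (21 - (6)*(4)) / -3 = 1
p = (10 - (4)*(4)) / 3 = -2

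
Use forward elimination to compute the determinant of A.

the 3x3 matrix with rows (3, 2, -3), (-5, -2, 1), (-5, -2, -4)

Forward elimination:
R2 <- R2 - (-5/3)*R1:  [   0  4/3   -4 ]
R3 <- R3 - (-5/3)*R1:  [   0  4/3   -9 ]
R3 <- R3 - (1)*R2:  [  0   0  -5 ]
Upper-triangular form:
[ 3    2  -3 ]
[ 0  4/3  -4 ]
[ 0    0  -5 ]
det(A) = (-1)^0 * (3) * (4/3) * (-5) = -20  (0 row swaps -> sign +1)

det(A) = -20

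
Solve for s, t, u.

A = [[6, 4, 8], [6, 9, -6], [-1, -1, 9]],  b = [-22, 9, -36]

(5, -5, -4)

Forward elimination on [A|b]:
R2 <- R2 - (1)*R1:  [   0    5  -14   31 ]
R3 <- R3 - (-1/6)*R1:  [      0    -1/3    31/3  -119/3 ]
R3 <- R3 - (-1/15)*R2:  [      0       0    47/5  -188/5 ]
Row echelon form:
[ 6  4     8  |     -22 ]
[ 0  5   -14  |      31 ]
[ 0  0  47/5  |  -188/5 ]
Back-substitution:
u = (-188/5) / (47/5) = -4
t = (31 - (-14)*(-4)) / 5 = -5
s = (-22 - (4)*(-5) - (8)*(-4)) / 6 = 5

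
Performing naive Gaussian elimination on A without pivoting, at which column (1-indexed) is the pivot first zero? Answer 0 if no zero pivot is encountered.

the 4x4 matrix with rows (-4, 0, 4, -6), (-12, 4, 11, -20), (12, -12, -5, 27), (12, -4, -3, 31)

Naive forward elimination:
R2 <- R2 - (3)*R1:  [  0   4  -1  -2 ]
R3 <- R3 - (-3)*R1:  [   0  -12    7    9 ]
R4 <- R4 - (-3)*R1:  [  0  -4   9  13 ]
R3 <- R3 - (-3)*R2:  [ 0  0  4  3 ]
R4 <- R4 - (-1)*R2:  [  0   0   8  11 ]
R4 <- R4 - (2)*R3:  [ 0  0  0  5 ]
All pivots nonzero; naive elimination completes without hitting a zero pivot.

first zero-pivot column = 0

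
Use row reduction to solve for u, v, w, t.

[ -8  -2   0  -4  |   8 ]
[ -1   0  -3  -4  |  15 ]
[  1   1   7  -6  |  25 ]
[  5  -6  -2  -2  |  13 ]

Forward elimination on [A|b]:
R2 <- R2 - (1/8)*R1:  [    0   1/4    -3  -7/2    14 ]
R3 <- R3 - (-1/8)*R1:  [     0    3/4      7  -13/2     26 ]
R4 <- R4 - (-5/8)*R1:  [     0  -29/4     -2   -9/2     18 ]
R3 <- R3 - (3)*R2:  [   0    0   16    4  -16 ]
R4 <- R4 - (-29)*R2:  [    0     0   -89  -106   424 ]
R4 <- R4 - (-89/16)*R3:  [      0       0       0  -335/4     335 ]
Row echelon form:
[ -8   -2   0      -4  |    8 ]
[  0  1/4  -3    -7/2  |   14 ]
[  0    0  16       4  |  -16 ]
[  0    0   0  -335/4  |  335 ]
Back-substitution:
t = (335) / (-335/4) = -4
w = (-16 - (4)*(-4)) / 16 = 0
v = (14 - (-3)*(0) - (-7/2)*(-4)) / (1/4) = 0
u = (8 - (-2)*(0) - (-4)*(-4)) / -8 = 1

(1, 0, 0, -4)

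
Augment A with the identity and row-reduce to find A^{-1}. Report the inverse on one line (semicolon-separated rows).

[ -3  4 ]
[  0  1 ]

inverse = [-1/3 4/3; 0 1]

Gauss-Jordan on [A | I]:
R1 <- (1/-3)*R1:  [    1  -4/3  |  -1/3     0 ]
R1 <- R1 - (-4/3)*R2:  [    1     0  |  -1/3   4/3 ]
Right block of [I | A^{-1}] is the inverse:
[ -1/3  4/3 ]
[    0    1 ]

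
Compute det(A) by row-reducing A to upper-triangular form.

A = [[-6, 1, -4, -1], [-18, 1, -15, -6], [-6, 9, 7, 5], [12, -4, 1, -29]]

det(A) = 48

Forward elimination:
R2 <- R2 - (3)*R1:  [  0  -2  -3  -3 ]
R3 <- R3 - (1)*R1:  [  0   8  11   6 ]
R4 <- R4 - (-2)*R1:  [   0   -2   -7  -31 ]
R3 <- R3 - (-4)*R2:  [  0   0  -1  -6 ]
R4 <- R4 - (1)*R2:  [   0    0   -4  -28 ]
R4 <- R4 - (4)*R3:  [  0   0   0  -4 ]
Upper-triangular form:
[ -6   1  -4  -1 ]
[  0  -2  -3  -3 ]
[  0   0  -1  -6 ]
[  0   0   0  -4 ]
det(A) = (-1)^0 * (-6) * (-2) * (-1) * (-4) = 48  (0 row swaps -> sign +1)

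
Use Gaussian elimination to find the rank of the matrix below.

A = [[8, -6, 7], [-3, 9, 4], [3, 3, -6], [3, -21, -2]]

rank(A) = 3

Row reduction:
R2 <- R2 - (-3/8)*R1:  [    0  27/4  53/8 ]
R3 <- R3 - (3/8)*R1:  [     0   21/4  -69/8 ]
R4 <- R4 - (3/8)*R1:  [     0  -75/4  -37/8 ]
R3 <- R3 - (7/9)*R2:  [      0       0  -124/9 ]
R4 <- R4 - (-25/9)*R2:  [     0      0  124/9 ]
R4 <- R4 - (-1)*R3:  [ 0  0  0 ]
Row echelon form:
[ 8    -6       7 ]
[ 0  27/4    53/8 ]
[ 0     0  -124/9 ]
[ 0     0       0 ]
Nonzero rows / pivot columns: 3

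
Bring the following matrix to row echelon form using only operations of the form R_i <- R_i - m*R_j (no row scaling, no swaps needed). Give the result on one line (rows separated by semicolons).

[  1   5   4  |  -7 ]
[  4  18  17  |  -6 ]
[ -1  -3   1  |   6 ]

Forward elimination:
R2 <- R2 - (4)*R1:  [  0  -2   1  22 ]
R3 <- R3 - (-1)*R1:  [  0   2   5  -1 ]
R3 <- R3 - (-1)*R2:  [  0   0   6  21 ]
Row echelon form:
[ 1   5  4  |  -7 ]
[ 0  -2  1  |  22 ]
[ 0   0  6  |  21 ]

REF = [1 5 4 -7; 0 -2 1 22; 0 0 6 21]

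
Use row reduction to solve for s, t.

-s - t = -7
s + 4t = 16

(4, 3)

Forward elimination on [A|b]:
R2 <- R2 - (-1)*R1:  [ 0  3  9 ]
Row echelon form:
[ -1  -1  |  -7 ]
[  0   3  |   9 ]
Back-substitution:
t = (9) / 3 = 3
s = (-7 - (-1)*(3)) / -1 = 4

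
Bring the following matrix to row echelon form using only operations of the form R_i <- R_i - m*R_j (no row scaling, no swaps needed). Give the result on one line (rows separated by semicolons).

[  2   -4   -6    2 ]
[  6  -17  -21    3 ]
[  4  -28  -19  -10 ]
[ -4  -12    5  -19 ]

REF = [2 -4 -6 2; 0 -5 -3 -3; 0 0 5 -2; 0 0 0 -1]

Forward elimination:
R2 <- R2 - (3)*R1:  [  0  -5  -3  -3 ]
R3 <- R3 - (2)*R1:  [   0  -20   -7  -14 ]
R4 <- R4 - (-2)*R1:  [   0  -20   -7  -15 ]
R3 <- R3 - (4)*R2:  [  0   0   5  -2 ]
R4 <- R4 - (4)*R2:  [  0   0   5  -3 ]
R4 <- R4 - (1)*R3:  [  0   0   0  -1 ]
Row echelon form:
[ 2  -4  -6   2 ]
[ 0  -5  -3  -3 ]
[ 0   0   5  -2 ]
[ 0   0   0  -1 ]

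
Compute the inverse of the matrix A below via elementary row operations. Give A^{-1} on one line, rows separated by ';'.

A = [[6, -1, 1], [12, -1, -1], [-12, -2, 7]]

inverse = [1/2 -5/18 -1/9; 4 -3 -1; 2 -4/3 -1/3]

Gauss-Jordan on [A | I]:
R1 <- (1/6)*R1:  [    1  -1/6   1/6  |   1/6     0     0 ]
R2 <- R2 - (12)*R1:  [  0   1  -3  |  -2   1   0 ]
R3 <- R3 - (-12)*R1:  [  0  -4   9  |   2   0   1 ]
R1 <- R1 - (-1/6)*R2:  [    1     0  -1/3  |  -1/6   1/6     0 ]
R3 <- R3 - (-4)*R2:  [  0   0  -3  |  -6   4   1 ]
R3 <- (1/-3)*R3:  [    0     0     1  |     2  -4/3  -1/3 ]
R1 <- R1 - (-1/3)*R3:  [     1      0      0  |    1/2  -5/18   -1/9 ]
R2 <- R2 - (-3)*R3:  [  0   1   0  |   4  -3  -1 ]
Right block of [I | A^{-1}] is the inverse:
[ 1/2  -5/18  -1/9 ]
[   4     -3    -1 ]
[   2   -4/3  -1/3 ]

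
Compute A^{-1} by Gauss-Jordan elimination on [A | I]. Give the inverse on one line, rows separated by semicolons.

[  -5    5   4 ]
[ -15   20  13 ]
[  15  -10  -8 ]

inverse = [2/5 0 1/5; -1 4/15 -1/15; 2 -1/3 1/3]

Gauss-Jordan on [A | I]:
R1 <- (1/-5)*R1:  [    1    -1  -4/5  |  -1/5     0     0 ]
R2 <- R2 - (-15)*R1:  [  0   5   1  |  -3   1   0 ]
R3 <- R3 - (15)*R1:  [ 0  5  4  |  3  0  1 ]
R2 <- (1/5)*R2:  [    0     1   1/5  |  -3/5   1/5     0 ]
R1 <- R1 - (-1)*R2:  [    1     0  -3/5  |  -4/5   1/5     0 ]
R3 <- R3 - (5)*R2:  [  0   0   3  |   6  -1   1 ]
R3 <- (1/3)*R3:  [    0     0     1  |     2  -1/3   1/3 ]
R1 <- R1 - (-3/5)*R3:  [   1    0    0  |  2/5    0  1/5 ]
R2 <- R2 - (1/5)*R3:  [     0      1      0  |     -1   4/15  -1/15 ]
Right block of [I | A^{-1}] is the inverse:
[ 2/5     0    1/5 ]
[  -1  4/15  -1/15 ]
[   2  -1/3    1/3 ]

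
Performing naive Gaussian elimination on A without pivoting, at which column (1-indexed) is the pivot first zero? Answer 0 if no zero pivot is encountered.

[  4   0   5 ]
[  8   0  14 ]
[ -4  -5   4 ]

first zero-pivot column = 2

Naive forward elimination:
R2 <- R2 - (2)*R1:  [ 0  0  4 ]
R3 <- R3 - (-1)*R1:  [  0  -5   9 ]
Matrix at this point:
[ 4   0  5 ]
[ 0   0  4 ]
[ 0  -5  9 ]
Pivot entry (2,2) is zero but row 3 has -5 in column 2 -> naive elimination stops; a row interchange (e.g. R2 <-> R3) would be required here.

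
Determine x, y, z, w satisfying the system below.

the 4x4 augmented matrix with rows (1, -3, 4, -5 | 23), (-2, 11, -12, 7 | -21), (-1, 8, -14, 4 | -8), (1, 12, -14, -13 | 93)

Forward elimination on [A|b]:
R2 <- R2 - (-2)*R1:  [  0   5  -4  -3  25 ]
R3 <- R3 - (-1)*R1:  [   0    5  -10   -1   15 ]
R4 <- R4 - (1)*R1:  [   0   15  -18   -8   70 ]
R3 <- R3 - (1)*R2:  [   0    0   -6    2  -10 ]
R4 <- R4 - (3)*R2:  [  0   0  -6   1  -5 ]
R4 <- R4 - (1)*R3:  [  0   0   0  -1   5 ]
Row echelon form:
[ 1  -3   4  -5  |   23 ]
[ 0   5  -4  -3  |   25 ]
[ 0   0  -6   2  |  -10 ]
[ 0   0   0  -1  |    5 ]
Back-substitution:
w = (5) / -1 = -5
z = (-10 - (2)*(-5)) / -6 = 0
y = (25 - (-4)*(0) - (-3)*(-5)) / 5 = 2
x = (23 - (-3)*(2) - (4)*(0) - (-5)*(-5)) / 1 = 4

(4, 2, 0, -5)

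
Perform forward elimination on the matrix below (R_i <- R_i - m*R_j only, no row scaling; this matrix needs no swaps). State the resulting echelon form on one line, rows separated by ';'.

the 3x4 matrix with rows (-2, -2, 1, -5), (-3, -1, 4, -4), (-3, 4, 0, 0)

Forward elimination:
R2 <- R2 - (3/2)*R1:  [   0    2  5/2  7/2 ]
R3 <- R3 - (3/2)*R1:  [    0     7  -3/2  15/2 ]
R3 <- R3 - (7/2)*R2:  [     0      0  -41/4  -19/4 ]
Row echelon form:
[ -2  -2      1     -5 ]
[  0   2    5/2    7/2 ]
[  0   0  -41/4  -19/4 ]

REF = [-2 -2 1 -5; 0 2 5/2 7/2; 0 0 -41/4 -19/4]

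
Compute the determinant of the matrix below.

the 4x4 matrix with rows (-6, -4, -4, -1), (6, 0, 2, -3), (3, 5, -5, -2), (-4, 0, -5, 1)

Forward elimination:
R2 <- R2 - (-1)*R1:  [  0  -4  -2  -4 ]
R3 <- R3 - (-1/2)*R1:  [    0     3    -7  -5/2 ]
R4 <- R4 - (2/3)*R1:  [    0   8/3  -7/3   5/3 ]
R3 <- R3 - (-3/4)*R2:  [     0      0  -17/2  -11/2 ]
R4 <- R4 - (-2/3)*R2:  [     0      0  -11/3     -1 ]
R4 <- R4 - (22/51)*R3:  [     0      0      0  70/51 ]
Upper-triangular form:
[ -6  -4     -4     -1 ]
[  0  -4     -2     -4 ]
[  0   0  -17/2  -11/2 ]
[  0   0      0  70/51 ]
det(A) = (-1)^0 * (-6) * (-4) * (-17/2) * (70/51) = -280  (0 row swaps -> sign +1)

det(A) = -280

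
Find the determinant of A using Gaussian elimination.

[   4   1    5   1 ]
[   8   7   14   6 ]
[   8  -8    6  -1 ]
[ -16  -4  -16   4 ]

Forward elimination:
R2 <- R2 - (2)*R1:  [ 0  5  4  4 ]
R3 <- R3 - (2)*R1:  [   0  -10   -4   -3 ]
R4 <- R4 - (-4)*R1:  [ 0  0  4  8 ]
R3 <- R3 - (-2)*R2:  [ 0  0  4  5 ]
R4 <- R4 - (1)*R3:  [ 0  0  0  3 ]
Upper-triangular form:
[ 4  1  5  1 ]
[ 0  5  4  4 ]
[ 0  0  4  5 ]
[ 0  0  0  3 ]
det(A) = (-1)^0 * (4) * (5) * (4) * (3) = 240  (0 row swaps -> sign +1)

det(A) = 240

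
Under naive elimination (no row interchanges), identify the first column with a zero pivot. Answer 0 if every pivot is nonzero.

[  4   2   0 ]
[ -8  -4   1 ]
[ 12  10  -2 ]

Naive forward elimination:
R2 <- R2 - (-2)*R1:  [ 0  0  1 ]
R3 <- R3 - (3)*R1:  [  0   4  -2 ]
Matrix at this point:
[ 4  2   0 ]
[ 0  0   1 ]
[ 0  4  -2 ]
Pivot entry (2,2) is zero but row 3 has 4 in column 2 -> naive elimination stops; a row interchange (e.g. R2 <-> R3) would be required here.

first zero-pivot column = 2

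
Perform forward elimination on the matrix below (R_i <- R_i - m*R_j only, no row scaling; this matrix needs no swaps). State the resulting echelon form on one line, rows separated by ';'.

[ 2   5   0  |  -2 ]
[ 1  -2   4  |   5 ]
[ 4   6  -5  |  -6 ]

REF = [2 5 0 -2; 0 -9/2 4 6; 0 0 -77/9 -22/3]

Forward elimination:
R2 <- R2 - (1/2)*R1:  [    0  -9/2     4     6 ]
R3 <- R3 - (2)*R1:  [  0  -4  -5  -2 ]
R3 <- R3 - (8/9)*R2:  [     0      0  -77/9  -22/3 ]
Row echelon form:
[ 2     5      0  |     -2 ]
[ 0  -9/2      4  |      6 ]
[ 0     0  -77/9  |  -22/3 ]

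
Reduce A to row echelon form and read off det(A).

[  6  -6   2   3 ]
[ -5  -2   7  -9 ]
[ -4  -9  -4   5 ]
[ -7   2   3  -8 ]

det(A) = -574

Forward elimination:
R2 <- R2 - (-5/6)*R1:  [     0     -7   26/3  -13/2 ]
R3 <- R3 - (-2/3)*R1:  [    0   -13  -8/3     7 ]
R4 <- R4 - (-7/6)*R1:  [    0    -5  16/3  -9/2 ]
R3 <- R3 - (13/7)*R2:  [       0        0  -394/21   267/14 ]
R4 <- R4 - (5/7)*R2:  [    0     0  -6/7   1/7 ]
R4 <- R4 - (9/197)*R3:  [        0         0         0  -287/394 ]
Upper-triangular form:
[ 6  -6        2         3 ]
[ 0  -7     26/3     -13/2 ]
[ 0   0  -394/21    267/14 ]
[ 0   0        0  -287/394 ]
det(A) = (-1)^0 * (6) * (-7) * (-394/21) * (-287/394) = -574  (0 row swaps -> sign +1)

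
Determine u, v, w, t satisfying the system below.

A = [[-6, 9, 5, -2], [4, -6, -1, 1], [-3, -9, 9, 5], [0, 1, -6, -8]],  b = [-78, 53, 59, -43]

(5, -5, 1, 4)

Forward elimination on [A|b]:
R2 <- R2 - (-2/3)*R1:  [    0     0   7/3  -1/3     1 ]
R3 <- R3 - (1/2)*R1:  [     0  -27/2   13/2      6     98 ]
R2 <-> R3   (pivot in column 2 was zero)
[ -6      9     5    -2  -78 ]
[  0  -27/2  13/2     6   98 ]
[  0      0   7/3  -1/3    1 ]
[  0      1    -6    -8  -43 ]
R4 <- R4 - (-2/27)*R2:  [       0        0  -149/27    -68/9  -965/27 ]
R4 <- R4 - (-149/63)*R3:  [         0          0          0  -1577/189  -6308/189 ]
Row echelon form:
[ -6      9     5         -2  |        -78 ]
[  0  -27/2  13/2          6  |         98 ]
[  0      0   7/3       -1/3  |          1 ]
[  0      0     0  -1577/189  |  -6308/189 ]
Back-substitution:
t = (-6308/189) / (-1577/189) = 4
w = (1 - (-1/3)*(4)) / (7/3) = 1
v = (98 - (13/2)*(1) - (6)*(4)) / (-27/2) = -5
u = (-78 - (9)*(-5) - (5)*(1) - (-2)*(4)) / -6 = 5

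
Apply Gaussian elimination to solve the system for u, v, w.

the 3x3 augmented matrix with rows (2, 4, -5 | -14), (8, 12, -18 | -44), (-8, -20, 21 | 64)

(5, -1, 4)

Forward elimination on [A|b]:
R2 <- R2 - (4)*R1:  [  0  -4   2  12 ]
R3 <- R3 - (-4)*R1:  [  0  -4   1   8 ]
R3 <- R3 - (1)*R2:  [  0   0  -1  -4 ]
Row echelon form:
[ 2   4  -5  |  -14 ]
[ 0  -4   2  |   12 ]
[ 0   0  -1  |   -4 ]
Back-substitution:
w = (-4) / -1 = 4
v = (12 - (2)*(4)) / -4 = -1
u = (-14 - (4)*(-1) - (-5)*(4)) / 2 = 5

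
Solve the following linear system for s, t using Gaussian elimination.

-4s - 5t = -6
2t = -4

(4, -2)

Forward elimination on [A|b]:
Row echelon form:
[ -4  -5  |  -6 ]
[  0   2  |  -4 ]
Back-substitution:
t = (-4) / 2 = -2
s = (-6 - (-5)*(-2)) / -4 = 4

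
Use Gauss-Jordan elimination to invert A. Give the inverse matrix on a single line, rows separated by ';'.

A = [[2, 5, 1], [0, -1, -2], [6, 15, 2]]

inverse = [14 5/2 -9/2; -6 -1 2; 3 0 -1]

Gauss-Jordan on [A | I]:
R1 <- (1/2)*R1:  [   1  5/2  1/2  |  1/2    0    0 ]
R3 <- R3 - (6)*R1:  [  0   0  -1  |  -3   0   1 ]
R2 <- (1/-1)*R2:  [  0   1   2  |   0  -1   0 ]
R1 <- R1 - (5/2)*R2:  [    1     0  -9/2  |   1/2   5/2     0 ]
R3 <- (1/-1)*R3:  [  0   0   1  |   3   0  -1 ]
R1 <- R1 - (-9/2)*R3:  [    1     0     0  |    14   5/2  -9/2 ]
R2 <- R2 - (2)*R3:  [  0   1   0  |  -6  -1   2 ]
Right block of [I | A^{-1}] is the inverse:
[ 14  5/2  -9/2 ]
[ -6   -1     2 ]
[  3    0    -1 ]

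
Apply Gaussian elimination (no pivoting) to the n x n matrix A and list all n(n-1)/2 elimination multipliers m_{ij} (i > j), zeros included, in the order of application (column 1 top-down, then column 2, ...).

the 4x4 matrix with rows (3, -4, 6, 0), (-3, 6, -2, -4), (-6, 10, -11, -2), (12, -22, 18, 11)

multipliers: -1, -2, 4, 1, -3, -2

Forward elimination:
R2 <- R2 - (-1)*R1:  [  0   2   4  -4 ]
R3 <- R3 - (-2)*R1:  [  0   2   1  -2 ]
R4 <- R4 - (4)*R1:  [  0  -6  -6  11 ]
R3 <- R3 - (1)*R2:  [  0   0  -3   2 ]
R4 <- R4 - (-3)*R2:  [  0   0   6  -1 ]
R4 <- R4 - (-2)*R3:  [ 0  0  0  3 ]
Multipliers (in order of application): m_{21} = -1, m_{31} = -2, m_{41} = 4, m_{32} = 1, m_{42} = -3, m_{43} = -2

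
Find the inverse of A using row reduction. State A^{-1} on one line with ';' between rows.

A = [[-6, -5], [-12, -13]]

Gauss-Jordan on [A | I]:
R1 <- (1/-6)*R1:  [    1   5/6  |  -1/6     0 ]
R2 <- R2 - (-12)*R1:  [  0  -3  |  -2   1 ]
R2 <- (1/-3)*R2:  [    0     1  |   2/3  -1/3 ]
R1 <- R1 - (5/6)*R2:  [      1       0  |  -13/18    5/18 ]
Right block of [I | A^{-1}] is the inverse:
[ -13/18  5/18 ]
[    2/3  -1/3 ]

inverse = [-13/18 5/18; 2/3 -1/3]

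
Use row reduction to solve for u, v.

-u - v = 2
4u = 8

(2, -4)

Forward elimination on [A|b]:
R2 <- R2 - (-4)*R1:  [  0  -4  16 ]
Row echelon form:
[ -1  -1  |   2 ]
[  0  -4  |  16 ]
Back-substitution:
v = (16) / -4 = -4
u = (2 - (-1)*(-4)) / -1 = 2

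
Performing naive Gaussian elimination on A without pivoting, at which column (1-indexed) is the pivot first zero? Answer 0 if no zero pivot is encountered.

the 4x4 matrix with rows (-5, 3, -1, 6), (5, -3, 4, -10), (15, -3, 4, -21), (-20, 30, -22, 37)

Naive forward elimination:
R2 <- R2 - (-1)*R1:  [  0   0   3  -4 ]
R3 <- R3 - (-3)*R1:  [  0   6   1  -3 ]
R4 <- R4 - (4)*R1:  [   0   18  -18   13 ]
Matrix at this point:
[ -5   3   -1   6 ]
[  0   0    3  -4 ]
[  0   6    1  -3 ]
[  0  18  -18  13 ]
Pivot entry (2,2) is zero but row 3 has 6 in column 2 -> naive elimination stops; a row interchange (e.g. R2 <-> R3) would be required here.

first zero-pivot column = 2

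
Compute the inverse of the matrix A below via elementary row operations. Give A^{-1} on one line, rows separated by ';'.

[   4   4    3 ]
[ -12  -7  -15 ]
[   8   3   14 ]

Gauss-Jordan on [A | I]:
R1 <- (1/4)*R1:  [   1    1  3/4  |  1/4    0    0 ]
R2 <- R2 - (-12)*R1:  [  0   5  -6  |   3   1   0 ]
R3 <- R3 - (8)*R1:  [  0  -5   8  |  -2   0   1 ]
R2 <- (1/5)*R2:  [    0     1  -6/5  |   3/5   1/5     0 ]
R1 <- R1 - (1)*R2:  [     1      0  39/20  |  -7/20   -1/5      0 ]
R3 <- R3 - (-5)*R2:  [ 0  0  2  |  1  1  1 ]
R3 <- (1/2)*R3:  [   0    0    1  |  1/2  1/2  1/2 ]
R1 <- R1 - (39/20)*R3:  [      1       0       0  |  -53/40  -47/40  -39/40 ]
R2 <- R2 - (-6/5)*R3:  [   0    1    0  |  6/5  4/5  3/5 ]
Right block of [I | A^{-1}] is the inverse:
[ -53/40  -47/40  -39/40 ]
[    6/5     4/5     3/5 ]
[    1/2     1/2     1/2 ]

inverse = [-53/40 -47/40 -39/40; 6/5 4/5 3/5; 1/2 1/2 1/2]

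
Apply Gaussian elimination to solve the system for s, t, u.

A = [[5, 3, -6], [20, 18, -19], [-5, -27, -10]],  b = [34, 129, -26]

(-1, 3, -5)

Forward elimination on [A|b]:
R2 <- R2 - (4)*R1:  [  0   6   5  -7 ]
R3 <- R3 - (-1)*R1:  [   0  -24  -16    8 ]
R3 <- R3 - (-4)*R2:  [   0    0    4  -20 ]
Row echelon form:
[ 5  3  -6  |   34 ]
[ 0  6   5  |   -7 ]
[ 0  0   4  |  -20 ]
Back-substitution:
u = (-20) / 4 = -5
t = (-7 - (5)*(-5)) / 6 = 3
s = (34 - (3)*(3) - (-6)*(-5)) / 5 = -1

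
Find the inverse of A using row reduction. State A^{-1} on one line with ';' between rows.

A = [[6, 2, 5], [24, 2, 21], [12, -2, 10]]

Gauss-Jordan on [A | I]:
R1 <- (1/6)*R1:  [   1  1/3  5/6  |  1/6    0    0 ]
R2 <- R2 - (24)*R1:  [  0  -6   1  |  -4   1   0 ]
R3 <- R3 - (12)*R1:  [  0  -6   0  |  -2   0   1 ]
R2 <- (1/-6)*R2:  [    0     1  -1/6  |   2/3  -1/6     0 ]
R1 <- R1 - (1/3)*R2:  [     1      0    8/9  |  -1/18   1/18      0 ]
R3 <- R3 - (-6)*R2:  [  0   0  -1  |   2  -1   1 ]
R3 <- (1/-1)*R3:  [  0   0   1  |  -2   1  -1 ]
R1 <- R1 - (8/9)*R3:  [     1      0      0  |  31/18   -5/6    8/9 ]
R2 <- R2 - (-1/6)*R3:  [    0     1     0  |   1/3     0  -1/6 ]
Right block of [I | A^{-1}] is the inverse:
[ 31/18  -5/6   8/9 ]
[   1/3     0  -1/6 ]
[    -2     1    -1 ]

inverse = [31/18 -5/6 8/9; 1/3 0 -1/6; -2 1 -1]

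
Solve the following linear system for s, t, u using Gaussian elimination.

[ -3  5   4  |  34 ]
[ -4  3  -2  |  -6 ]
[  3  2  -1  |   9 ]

Forward elimination on [A|b]:
R2 <- R2 - (4/3)*R1:  [      0   -11/3   -22/3  -154/3 ]
R3 <- R3 - (-1)*R1:  [  0   7   3  43 ]
R3 <- R3 - (-21/11)*R2:  [   0    0  -11  -55 ]
Row echelon form:
[ -3      5      4  |      34 ]
[  0  -11/3  -22/3  |  -154/3 ]
[  0      0    -11  |     -55 ]
Back-substitution:
u = (-55) / -11 = 5
t = (-154/3 - (-22/3)*(5)) / (-11/3) = 4
s = (34 - (5)*(4) - (4)*(5)) / -3 = 2

(2, 4, 5)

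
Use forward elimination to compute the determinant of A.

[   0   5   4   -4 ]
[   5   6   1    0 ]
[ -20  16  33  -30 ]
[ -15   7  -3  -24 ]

Forward elimination:
R1 <-> R2   (pivot in column 1 was zero)
[   5   6   1    0 ]
[   0   5   4   -4 ]
[ -20  16  33  -30 ]
[ -15   7  -3  -24 ]
R3 <- R3 - (-4)*R1:  [   0   40   37  -30 ]
R4 <- R4 - (-3)*R1:  [   0   25    0  -24 ]
R3 <- R3 - (8)*R2:  [ 0  0  5  2 ]
R4 <- R4 - (5)*R2:  [   0    0  -20   -4 ]
R4 <- R4 - (-4)*R3:  [ 0  0  0  4 ]
Upper-triangular form:
[ 5  6  1   0 ]
[ 0  5  4  -4 ]
[ 0  0  5   2 ]
[ 0  0  0   4 ]
det(A) = (-1)^1 * (5) * (5) * (5) * (4) = -500  (1 row swap -> sign -1)

det(A) = -500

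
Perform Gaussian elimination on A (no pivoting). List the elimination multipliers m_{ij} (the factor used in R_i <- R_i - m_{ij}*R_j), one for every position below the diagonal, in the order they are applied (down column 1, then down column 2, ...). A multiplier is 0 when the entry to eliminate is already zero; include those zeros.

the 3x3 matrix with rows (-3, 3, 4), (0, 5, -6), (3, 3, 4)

multipliers: 0, -1, 6/5

Forward elimination:
R2: entry in column 1 is already 0 -> m_{21} = 0 (no row operation needed)
R3 <- R3 - (-1)*R1:  [ 0  6  8 ]
R3 <- R3 - (6/5)*R2:  [    0     0  76/5 ]
Multipliers (in order of application): m_{21} = 0, m_{31} = -1, m_{32} = 6/5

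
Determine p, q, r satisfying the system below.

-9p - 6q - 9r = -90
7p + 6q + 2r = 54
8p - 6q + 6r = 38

(4, 3, 4)

Forward elimination on [A|b]:
R2 <- R2 - (-7/9)*R1:  [   0  4/3   -5  -16 ]
R3 <- R3 - (-8/9)*R1:  [     0  -34/3     -2    -42 ]
R3 <- R3 - (-17/2)*R2:  [     0      0  -89/2   -178 ]
Row echelon form:
[ -9   -6     -9  |   -90 ]
[  0  4/3     -5  |   -16 ]
[  0    0  -89/2  |  -178 ]
Back-substitution:
r = (-178) / (-89/2) = 4
q = (-16 - (-5)*(4)) / (4/3) = 3
p = (-90 - (-6)*(3) - (-9)*(4)) / -9 = 4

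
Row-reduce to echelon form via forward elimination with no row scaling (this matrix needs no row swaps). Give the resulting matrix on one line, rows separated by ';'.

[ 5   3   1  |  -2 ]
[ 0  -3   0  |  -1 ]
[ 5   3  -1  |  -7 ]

REF = [5 3 1 -2; 0 -3 0 -1; 0 0 -2 -5]

Forward elimination:
R3 <- R3 - (1)*R1:  [  0   0  -2  -5 ]
Row echelon form:
[ 5   3   1  |  -2 ]
[ 0  -3   0  |  -1 ]
[ 0   0  -2  |  -5 ]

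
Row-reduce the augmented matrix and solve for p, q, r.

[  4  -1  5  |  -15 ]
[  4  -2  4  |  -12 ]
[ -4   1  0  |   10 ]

Forward elimination on [A|b]:
R2 <- R2 - (1)*R1:  [  0  -1  -1   3 ]
R3 <- R3 - (-1)*R1:  [  0   0   5  -5 ]
Row echelon form:
[ 4  -1   5  |  -15 ]
[ 0  -1  -1  |    3 ]
[ 0   0   5  |   -5 ]
Back-substitution:
r = (-5) / 5 = -1
q = (3 - (-1)*(-1)) / -1 = -2
p = (-15 - (-1)*(-2) - (5)*(-1)) / 4 = -3

(-3, -2, -1)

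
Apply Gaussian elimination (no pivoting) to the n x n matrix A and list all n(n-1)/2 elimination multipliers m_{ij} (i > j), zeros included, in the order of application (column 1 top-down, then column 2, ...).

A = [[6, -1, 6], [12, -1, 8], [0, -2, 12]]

multipliers: 2, 0, -2

Forward elimination:
R2 <- R2 - (2)*R1:  [  0   1  -4 ]
R3: entry in column 1 is already 0 -> m_{31} = 0 (no row operation needed)
R3 <- R3 - (-2)*R2:  [ 0  0  4 ]
Multipliers (in order of application): m_{21} = 2, m_{31} = 0, m_{32} = -2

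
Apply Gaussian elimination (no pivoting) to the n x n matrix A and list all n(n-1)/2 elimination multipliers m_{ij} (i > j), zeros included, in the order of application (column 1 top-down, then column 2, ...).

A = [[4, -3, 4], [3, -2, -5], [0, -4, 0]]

Forward elimination:
R2 <- R2 - (3/4)*R1:  [   0  1/4   -8 ]
R3: entry in column 1 is already 0 -> m_{31} = 0 (no row operation needed)
R3 <- R3 - (-16)*R2:  [    0     0  -128 ]
Multipliers (in order of application): m_{21} = 3/4, m_{31} = 0, m_{32} = -16

multipliers: 3/4, 0, -16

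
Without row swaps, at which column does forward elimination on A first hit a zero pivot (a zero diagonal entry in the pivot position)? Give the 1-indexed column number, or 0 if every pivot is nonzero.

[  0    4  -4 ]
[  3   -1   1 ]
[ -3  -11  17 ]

Naive forward elimination:
Pivot entry (1,1) is zero but row 2 has 3 in column 1 -> naive elimination stops; a row interchange (e.g. R1 <-> R2) would be required here.

first zero-pivot column = 1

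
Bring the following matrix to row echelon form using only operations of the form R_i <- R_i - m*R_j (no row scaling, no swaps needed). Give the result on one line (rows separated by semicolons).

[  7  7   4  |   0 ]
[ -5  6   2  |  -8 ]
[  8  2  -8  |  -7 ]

Forward elimination:
R2 <- R2 - (-5/7)*R1:  [    0    11  34/7    -8 ]
R3 <- R3 - (8/7)*R1:  [     0     -6  -88/7     -7 ]
R3 <- R3 - (-6/11)*R2:  [       0        0  -764/77  -125/11 ]
Row echelon form:
[ 7   7        4  |        0 ]
[ 0  11     34/7  |       -8 ]
[ 0   0  -764/77  |  -125/11 ]

REF = [7 7 4 0; 0 11 34/7 -8; 0 0 -764/77 -125/11]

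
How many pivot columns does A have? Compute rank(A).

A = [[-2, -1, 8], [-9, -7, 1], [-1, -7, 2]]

Row reduction:
R2 <- R2 - (9/2)*R1:  [    0  -5/2   -35 ]
R3 <- R3 - (1/2)*R1:  [     0  -13/2     -2 ]
R3 <- R3 - (13/5)*R2:  [  0   0  89 ]
Row echelon form:
[ -2    -1    8 ]
[  0  -5/2  -35 ]
[  0     0   89 ]
Nonzero rows / pivot columns: 3

rank(A) = 3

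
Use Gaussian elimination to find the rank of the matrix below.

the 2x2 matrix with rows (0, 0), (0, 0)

Row reduction:
Row echelon form:
[ 0  0 ]
[ 0  0 ]
Nonzero rows / pivot columns: 0

rank(A) = 0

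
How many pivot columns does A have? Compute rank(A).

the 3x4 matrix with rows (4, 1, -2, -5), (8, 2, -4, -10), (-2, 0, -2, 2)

Row reduction:
R2 <- R2 - (2)*R1:  [ 0  0  0  0 ]
R3 <- R3 - (-1/2)*R1:  [    0   1/2    -3  -1/2 ]
R2 <-> R3   (pivot in column 2 was zero)
[ 4    1  -2    -5 ]
[ 0  1/2  -3  -1/2 ]
[ 0    0   0     0 ]
Row echelon form:
[ 4    1  -2    -5 ]
[ 0  1/2  -3  -1/2 ]
[ 0    0   0     0 ]
Nonzero rows / pivot columns: 2

rank(A) = 2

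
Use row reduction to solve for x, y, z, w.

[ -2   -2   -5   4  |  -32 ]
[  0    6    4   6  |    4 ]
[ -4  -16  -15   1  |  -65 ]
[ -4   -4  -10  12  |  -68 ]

(5, -1, 4, -1)

Forward elimination on [A|b]:
R3 <- R3 - (2)*R1:  [   0  -12   -5   -7   -1 ]
R4 <- R4 - (2)*R1:  [  0   0   0   4  -4 ]
R3 <- R3 - (-2)*R2:  [ 0  0  3  5  7 ]
Row echelon form:
[ -2  -2  -5  4  |  -32 ]
[  0   6   4  6  |    4 ]
[  0   0   3  5  |    7 ]
[  0   0   0  4  |   -4 ]
Back-substitution:
w = (-4) / 4 = -1
z = (7 - (5)*(-1)) / 3 = 4
y = (4 - (4)*(4) - (6)*(-1)) / 6 = -1
x = (-32 - (-2)*(-1) - (-5)*(4) - (4)*(-1)) / -2 = 5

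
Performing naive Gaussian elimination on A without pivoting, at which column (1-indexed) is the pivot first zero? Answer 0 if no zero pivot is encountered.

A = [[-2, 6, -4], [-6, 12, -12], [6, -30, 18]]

Naive forward elimination:
R2 <- R2 - (3)*R1:  [  0  -6   0 ]
R3 <- R3 - (-3)*R1:  [   0  -12    6 ]
R3 <- R3 - (2)*R2:  [ 0  0  6 ]
All pivots nonzero; naive elimination completes without hitting a zero pivot.

first zero-pivot column = 0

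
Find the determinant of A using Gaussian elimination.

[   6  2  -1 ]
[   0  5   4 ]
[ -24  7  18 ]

Forward elimination:
R3 <- R3 - (-4)*R1:  [  0  15  14 ]
R3 <- R3 - (3)*R2:  [ 0  0  2 ]
Upper-triangular form:
[ 6  2  -1 ]
[ 0  5   4 ]
[ 0  0   2 ]
det(A) = (-1)^0 * (6) * (5) * (2) = 60  (0 row swaps -> sign +1)

det(A) = 60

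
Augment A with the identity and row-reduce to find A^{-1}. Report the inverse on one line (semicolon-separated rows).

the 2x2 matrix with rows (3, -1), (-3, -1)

inverse = [1/6 -1/6; -1/2 -1/2]

Gauss-Jordan on [A | I]:
R1 <- (1/3)*R1:  [    1  -1/3  |   1/3     0 ]
R2 <- R2 - (-3)*R1:  [  0  -2  |   1   1 ]
R2 <- (1/-2)*R2:  [    0     1  |  -1/2  -1/2 ]
R1 <- R1 - (-1/3)*R2:  [    1     0  |   1/6  -1/6 ]
Right block of [I | A^{-1}] is the inverse:
[  1/6  -1/6 ]
[ -1/2  -1/2 ]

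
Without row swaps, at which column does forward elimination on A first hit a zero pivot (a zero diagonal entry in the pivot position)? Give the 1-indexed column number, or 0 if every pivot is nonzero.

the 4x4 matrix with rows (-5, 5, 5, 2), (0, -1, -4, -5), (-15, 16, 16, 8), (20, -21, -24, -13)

first zero-pivot column = 4

Naive forward elimination:
R3 <- R3 - (3)*R1:  [ 0  1  1  2 ]
R4 <- R4 - (-4)*R1:  [  0  -1  -4  -5 ]
R3 <- R3 - (-1)*R2:  [  0   0  -3  -3 ]
R4 <- R4 - (1)*R2:  [ 0  0  0  0 ]
Matrix at this point:
[ -5   5   5   2 ]
[  0  -1  -4  -5 ]
[  0   0  -3  -3 ]
[  0   0   0   0 ]
Pivot entry (4,4) in the last row is zero and there are no rows below to swap with -> zero pivot in column 4 (A is singular).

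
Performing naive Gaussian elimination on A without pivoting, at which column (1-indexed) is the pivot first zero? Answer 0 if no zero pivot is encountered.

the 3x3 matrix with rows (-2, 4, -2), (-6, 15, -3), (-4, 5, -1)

first zero-pivot column = 0

Naive forward elimination:
R2 <- R2 - (3)*R1:  [ 0  3  3 ]
R3 <- R3 - (2)*R1:  [  0  -3   3 ]
R3 <- R3 - (-1)*R2:  [ 0  0  6 ]
All pivots nonzero; naive elimination completes without hitting a zero pivot.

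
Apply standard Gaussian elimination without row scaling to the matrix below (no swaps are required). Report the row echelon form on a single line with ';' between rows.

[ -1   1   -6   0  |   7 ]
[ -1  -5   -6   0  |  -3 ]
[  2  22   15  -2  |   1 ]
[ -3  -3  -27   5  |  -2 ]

REF = [-1 1 -6 0 7; 0 -6 0 0 -10; 0 0 3 -2 -25; 0 0 0 -1 -88]

Forward elimination:
R2 <- R2 - (1)*R1:  [   0   -6    0    0  -10 ]
R3 <- R3 - (-2)*R1:  [  0  24   3  -2  15 ]
R4 <- R4 - (3)*R1:  [   0   -6   -9    5  -23 ]
R3 <- R3 - (-4)*R2:  [   0    0    3   -2  -25 ]
R4 <- R4 - (1)*R2:  [   0    0   -9    5  -13 ]
R4 <- R4 - (-3)*R3:  [   0    0    0   -1  -88 ]
Row echelon form:
[ -1   1  -6   0  |    7 ]
[  0  -6   0   0  |  -10 ]
[  0   0   3  -2  |  -25 ]
[  0   0   0  -1  |  -88 ]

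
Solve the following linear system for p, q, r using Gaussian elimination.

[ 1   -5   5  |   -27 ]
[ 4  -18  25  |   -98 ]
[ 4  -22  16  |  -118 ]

Forward elimination on [A|b]:
R2 <- R2 - (4)*R1:  [  0   2   5  10 ]
R3 <- R3 - (4)*R1:  [   0   -2   -4  -10 ]
R3 <- R3 - (-1)*R2:  [ 0  0  1  0 ]
Row echelon form:
[ 1  -5  5  |  -27 ]
[ 0   2  5  |   10 ]
[ 0   0  1  |    0 ]
Back-substitution:
r = (0) / 1 = 0
q = (10 - (5)*(0)) / 2 = 5
p = (-27 - (-5)*(5) - (5)*(0)) / 1 = -2

(-2, 5, 0)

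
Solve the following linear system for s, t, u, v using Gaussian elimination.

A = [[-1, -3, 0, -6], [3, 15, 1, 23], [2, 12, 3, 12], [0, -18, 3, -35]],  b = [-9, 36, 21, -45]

Forward elimination on [A|b]:
R2 <- R2 - (-3)*R1:  [ 0  6  1  5  9 ]
R3 <- R3 - (-2)*R1:  [ 0  6  3  0  3 ]
R3 <- R3 - (1)*R2:  [  0   0   2  -5  -6 ]
R4 <- R4 - (-3)*R2:  [   0    0    6  -20  -18 ]
R4 <- R4 - (3)*R3:  [  0   0   0  -5   0 ]
Row echelon form:
[ -1  -3  0  -6  |  -9 ]
[  0   6  1   5  |   9 ]
[  0   0  2  -5  |  -6 ]
[  0   0  0  -5  |   0 ]
Back-substitution:
v = (0) / -5 = 0
u = (-6 - (-5)*(0)) / 2 = -3
t = (9 - (1)*(-3) - (5)*(0)) / 6 = 2
s = (-9 - (-3)*(2) - (-6)*(0)) / -1 = 3

(3, 2, -3, 0)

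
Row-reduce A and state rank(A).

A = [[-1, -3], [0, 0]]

Row reduction:
Row echelon form:
[ -1  -3 ]
[  0   0 ]
Nonzero rows / pivot columns: 1

rank(A) = 1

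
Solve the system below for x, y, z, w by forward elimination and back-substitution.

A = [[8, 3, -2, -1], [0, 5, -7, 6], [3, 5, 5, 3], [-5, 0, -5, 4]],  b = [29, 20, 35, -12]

Forward elimination on [A|b]:
R3 <- R3 - (3/8)*R1:  [     0   31/8   23/4   27/8  193/8 ]
R4 <- R4 - (-5/8)*R1:  [     0   15/8  -25/4   27/8   49/8 ]
R3 <- R3 - (31/40)*R2:  [      0       0  447/40  -51/40    69/8 ]
R4 <- R4 - (3/8)*R2:  [     0      0  -29/8    9/8  -11/8 ]
R4 <- R4 - (-145/447)*R3:  [       0        0        0  106/149  212/149 ]
Row echelon form:
[ 8  3      -2       -1  |       29 ]
[ 0  5      -7        6  |       20 ]
[ 0  0  447/40   -51/40  |     69/8 ]
[ 0  0       0  106/149  |  212/149 ]
Back-substitution:
w = (212/149) / (106/149) = 2
z = (69/8 - (-51/40)*(2)) / (447/40) = 1
y = (20 - (-7)*(1) - (6)*(2)) / 5 = 3
x = (29 - (3)*(3) - (-2)*(1) - (-1)*(2)) / 8 = 3

(3, 3, 1, 2)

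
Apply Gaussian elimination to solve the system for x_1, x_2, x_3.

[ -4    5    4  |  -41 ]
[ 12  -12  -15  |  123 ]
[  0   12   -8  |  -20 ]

(-1, -5, -5)

Forward elimination on [A|b]:
R2 <- R2 - (-3)*R1:  [  0   3  -3   0 ]
R3 <- R3 - (4)*R2:  [   0    0    4  -20 ]
Row echelon form:
[ -4  5   4  |  -41 ]
[  0  3  -3  |    0 ]
[  0  0   4  |  -20 ]
Back-substitution:
x_3 = (-20) / 4 = -5
x_2 = (0 - (-3)*(-5)) / 3 = -5
x_1 = (-41 - (5)*(-5) - (4)*(-5)) / -4 = -1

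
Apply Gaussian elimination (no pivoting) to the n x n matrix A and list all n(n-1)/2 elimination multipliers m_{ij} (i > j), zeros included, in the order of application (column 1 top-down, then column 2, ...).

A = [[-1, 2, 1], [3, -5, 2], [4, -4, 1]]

Forward elimination:
R2 <- R2 - (-3)*R1:  [ 0  1  5 ]
R3 <- R3 - (-4)*R1:  [ 0  4  5 ]
R3 <- R3 - (4)*R2:  [   0    0  -15 ]
Multipliers (in order of application): m_{21} = -3, m_{31} = -4, m_{32} = 4

multipliers: -3, -4, 4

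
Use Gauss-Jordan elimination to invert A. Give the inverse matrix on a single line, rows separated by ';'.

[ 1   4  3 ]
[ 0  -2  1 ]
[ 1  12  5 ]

inverse = [11/6 -4/3 -5/6; -1/12 -1/6 1/12; -1/6 2/3 1/6]

Gauss-Jordan on [A | I]:
R3 <- R3 - (1)*R1:  [  0   8   2  |  -1   0   1 ]
R2 <- (1/-2)*R2:  [    0     1  -1/2  |     0  -1/2     0 ]
R1 <- R1 - (4)*R2:  [ 1  0  5  |  1  2  0 ]
R3 <- R3 - (8)*R2:  [  0   0   6  |  -1   4   1 ]
R3 <- (1/6)*R3:  [    0     0     1  |  -1/6   2/3   1/6 ]
R1 <- R1 - (5)*R3:  [    1     0     0  |  11/6  -4/3  -5/6 ]
R2 <- R2 - (-1/2)*R3:  [     0      1      0  |  -1/12   -1/6   1/12 ]
Right block of [I | A^{-1}] is the inverse:
[  11/6  -4/3  -5/6 ]
[ -1/12  -1/6  1/12 ]
[  -1/6   2/3   1/6 ]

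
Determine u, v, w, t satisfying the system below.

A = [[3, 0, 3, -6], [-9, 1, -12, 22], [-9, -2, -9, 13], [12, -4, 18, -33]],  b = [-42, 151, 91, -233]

Forward elimination on [A|b]:
R2 <- R2 - (-3)*R1:  [  0   1  -3   4  25 ]
R3 <- R3 - (-3)*R1:  [   0   -2    0   -5  -35 ]
R4 <- R4 - (4)*R1:  [   0   -4    6   -9  -65 ]
R3 <- R3 - (-2)*R2:  [  0   0  -6   3  15 ]
R4 <- R4 - (-4)*R2:  [  0   0  -6   7  35 ]
R4 <- R4 - (1)*R3:  [  0   0   0   4  20 ]
Row echelon form:
[ 3  0   3  -6  |  -42 ]
[ 0  1  -3   4  |   25 ]
[ 0  0  -6   3  |   15 ]
[ 0  0   0   4  |   20 ]
Back-substitution:
t = (20) / 4 = 5
w = (15 - (3)*(5)) / -6 = 0
v = (25 - (-3)*(0) - (4)*(5)) / 1 = 5
u = (-42 - (3)*(0) - (-6)*(5)) / 3 = -4

(-4, 5, 0, 5)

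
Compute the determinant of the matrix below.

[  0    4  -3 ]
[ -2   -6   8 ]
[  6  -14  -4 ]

Forward elimination:
R1 <-> R2   (pivot in column 1 was zero)
[ -2   -6   8 ]
[  0    4  -3 ]
[  6  -14  -4 ]
R3 <- R3 - (-3)*R1:  [   0  -32   20 ]
R3 <- R3 - (-8)*R2:  [  0   0  -4 ]
Upper-triangular form:
[ -2  -6   8 ]
[  0   4  -3 ]
[  0   0  -4 ]
det(A) = (-1)^1 * (-2) * (4) * (-4) = -32  (1 row swap -> sign -1)

det(A) = -32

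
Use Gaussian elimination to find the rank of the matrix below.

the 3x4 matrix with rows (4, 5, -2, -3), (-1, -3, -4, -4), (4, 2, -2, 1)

Row reduction:
R2 <- R2 - (-1/4)*R1:  [     0   -7/4   -9/2  -19/4 ]
R3 <- R3 - (1)*R1:  [  0  -3   0   4 ]
R3 <- R3 - (12/7)*R2:  [    0     0  54/7  85/7 ]
Row echelon form:
[ 4     5    -2     -3 ]
[ 0  -7/4  -9/2  -19/4 ]
[ 0     0  54/7   85/7 ]
Nonzero rows / pivot columns: 3

rank(A) = 3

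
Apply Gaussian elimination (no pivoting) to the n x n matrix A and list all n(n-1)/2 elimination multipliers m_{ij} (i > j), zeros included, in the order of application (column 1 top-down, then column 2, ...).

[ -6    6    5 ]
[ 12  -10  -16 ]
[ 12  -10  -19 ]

multipliers: -2, -2, 1

Forward elimination:
R2 <- R2 - (-2)*R1:  [  0   2  -6 ]
R3 <- R3 - (-2)*R1:  [  0   2  -9 ]
R3 <- R3 - (1)*R2:  [  0   0  -3 ]
Multipliers (in order of application): m_{21} = -2, m_{31} = -2, m_{32} = 1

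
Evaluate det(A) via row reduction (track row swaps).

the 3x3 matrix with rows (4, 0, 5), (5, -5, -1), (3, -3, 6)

det(A) = -132

Forward elimination:
R2 <- R2 - (5/4)*R1:  [     0     -5  -29/4 ]
R3 <- R3 - (3/4)*R1:  [   0   -3  9/4 ]
R3 <- R3 - (3/5)*R2:  [    0     0  33/5 ]
Upper-triangular form:
[ 4   0      5 ]
[ 0  -5  -29/4 ]
[ 0   0   33/5 ]
det(A) = (-1)^0 * (4) * (-5) * (33/5) = -132  (0 row swaps -> sign +1)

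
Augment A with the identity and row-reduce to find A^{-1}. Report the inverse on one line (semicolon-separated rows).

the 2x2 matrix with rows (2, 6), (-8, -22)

Gauss-Jordan on [A | I]:
R1 <- (1/2)*R1:  [   1    3  |  1/2    0 ]
R2 <- R2 - (-8)*R1:  [ 0  2  |  4  1 ]
R2 <- (1/2)*R2:  [   0    1  |    2  1/2 ]
R1 <- R1 - (3)*R2:  [     1      0  |  -11/2   -3/2 ]
Right block of [I | A^{-1}] is the inverse:
[ -11/2  -3/2 ]
[     2   1/2 ]

inverse = [-11/2 -3/2; 2 1/2]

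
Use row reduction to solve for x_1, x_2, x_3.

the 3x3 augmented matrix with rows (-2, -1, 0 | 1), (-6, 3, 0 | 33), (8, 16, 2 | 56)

(-3, 5, 0)

Forward elimination on [A|b]:
R2 <- R2 - (3)*R1:  [  0   6   0  30 ]
R3 <- R3 - (-4)*R1:  [  0  12   2  60 ]
R3 <- R3 - (2)*R2:  [ 0  0  2  0 ]
Row echelon form:
[ -2  -1  0  |   1 ]
[  0   6  0  |  30 ]
[  0   0  2  |   0 ]
Back-substitution:
x_3 = (0) / 2 = 0
x_2 = (30) / 6 = 5
x_1 = (1 - (-1)*(5)) / -2 = -3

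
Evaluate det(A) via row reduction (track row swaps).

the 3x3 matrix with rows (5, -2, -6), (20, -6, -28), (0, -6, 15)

Forward elimination:
R2 <- R2 - (4)*R1:  [  0   2  -4 ]
R3 <- R3 - (-3)*R2:  [ 0  0  3 ]
Upper-triangular form:
[ 5  -2  -6 ]
[ 0   2  -4 ]
[ 0   0   3 ]
det(A) = (-1)^0 * (5) * (2) * (3) = 30  (0 row swaps -> sign +1)

det(A) = 30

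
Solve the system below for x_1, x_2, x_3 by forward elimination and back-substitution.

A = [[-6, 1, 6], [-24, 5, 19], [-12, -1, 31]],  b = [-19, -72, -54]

Forward elimination on [A|b]:
R2 <- R2 - (4)*R1:  [  0   1  -5   4 ]
R3 <- R3 - (2)*R1:  [   0   -3   19  -16 ]
R3 <- R3 - (-3)*R2:  [  0   0   4  -4 ]
Row echelon form:
[ -6  1   6  |  -19 ]
[  0  1  -5  |    4 ]
[  0  0   4  |   -4 ]
Back-substitution:
x_3 = (-4) / 4 = -1
x_2 = (4 - (-5)*(-1)) / 1 = -1
x_1 = (-19 - (1)*(-1) - (6)*(-1)) / -6 = 2

(2, -1, -1)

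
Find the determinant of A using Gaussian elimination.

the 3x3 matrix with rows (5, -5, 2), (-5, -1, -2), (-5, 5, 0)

Forward elimination:
R2 <- R2 - (-1)*R1:  [  0  -6   0 ]
R3 <- R3 - (-1)*R1:  [ 0  0  2 ]
Upper-triangular form:
[ 5  -5  2 ]
[ 0  -6  0 ]
[ 0   0  2 ]
det(A) = (-1)^0 * (5) * (-6) * (2) = -60  (0 row swaps -> sign +1)

det(A) = -60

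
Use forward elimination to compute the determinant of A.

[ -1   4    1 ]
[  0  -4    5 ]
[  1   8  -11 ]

Forward elimination:
R3 <- R3 - (-1)*R1:  [   0   12  -10 ]
R3 <- R3 - (-3)*R2:  [ 0  0  5 ]
Upper-triangular form:
[ -1   4  1 ]
[  0  -4  5 ]
[  0   0  5 ]
det(A) = (-1)^0 * (-1) * (-4) * (5) = 20  (0 row swaps -> sign +1)

det(A) = 20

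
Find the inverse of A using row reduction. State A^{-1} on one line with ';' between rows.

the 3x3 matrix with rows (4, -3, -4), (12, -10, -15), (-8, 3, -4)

Gauss-Jordan on [A | I]:
R1 <- (1/4)*R1:  [    1  -3/4    -1  |   1/4     0     0 ]
R2 <- R2 - (12)*R1:  [  0  -1  -3  |  -3   1   0 ]
R3 <- R3 - (-8)*R1:  [   0   -3  -12  |    2    0    1 ]
R2 <- (1/-1)*R2:  [  0   1   3  |   3  -1   0 ]
R1 <- R1 - (-3/4)*R2:  [    1     0   5/4  |   5/2  -3/4     0 ]
R3 <- R3 - (-3)*R2:  [  0   0  -3  |  11  -3   1 ]
R3 <- (1/-3)*R3:  [     0      0      1  |  -11/3      1   -1/3 ]
R1 <- R1 - (5/4)*R3:  [     1      0      0  |  85/12     -2   5/12 ]
R2 <- R2 - (3)*R3:  [  0   1   0  |  14  -4   1 ]
Right block of [I | A^{-1}] is the inverse:
[ 85/12  -2  5/12 ]
[    14  -4     1 ]
[ -11/3   1  -1/3 ]

inverse = [85/12 -2 5/12; 14 -4 1; -11/3 1 -1/3]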